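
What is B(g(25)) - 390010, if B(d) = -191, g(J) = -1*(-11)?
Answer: -390201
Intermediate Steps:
g(J) = 11
B(g(25)) - 390010 = -191 - 390010 = -390201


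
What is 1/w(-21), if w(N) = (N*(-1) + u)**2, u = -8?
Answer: 1/169 ≈ 0.0059172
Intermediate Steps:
w(N) = (-8 - N)**2 (w(N) = (N*(-1) - 8)**2 = (-N - 8)**2 = (-8 - N)**2)
1/w(-21) = 1/((8 - 21)**2) = 1/((-13)**2) = 1/169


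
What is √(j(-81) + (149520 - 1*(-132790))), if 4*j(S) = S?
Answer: √1129159/2 ≈ 531.31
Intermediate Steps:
j(S) = S/4
√(j(-81) + (149520 - 1*(-132790))) = √((¼)*(-81) + (149520 - 1*(-132790))) = √(-81/4 + (149520 + 132790)) = √(-81/4 + 282310) = √(1129159/4) = √1129159/2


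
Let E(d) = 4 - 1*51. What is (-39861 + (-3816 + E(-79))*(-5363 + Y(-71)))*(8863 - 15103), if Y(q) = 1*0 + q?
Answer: -130738489440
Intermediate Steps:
E(d) = -47 (E(d) = 4 - 51 = -47)
Y(q) = q (Y(q) = 0 + q = q)
(-39861 + (-3816 + E(-79))*(-5363 + Y(-71)))*(8863 - 15103) = (-39861 + (-3816 - 47)*(-5363 - 71))*(8863 - 15103) = (-39861 - 3863*(-5434))*(-6240) = (-39861 + 20991542)*(-6240) = 20951681*(-6240) = -130738489440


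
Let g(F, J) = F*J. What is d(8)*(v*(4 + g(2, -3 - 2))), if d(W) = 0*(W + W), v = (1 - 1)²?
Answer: 0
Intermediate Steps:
v = 0 (v = 0² = 0)
d(W) = 0 (d(W) = 0*(2*W) = 0)
d(8)*(v*(4 + g(2, -3 - 2))) = 0*(0*(4 + 2*(-3 - 2))) = 0*(0*(4 + 2*(-5))) = 0*(0*(4 - 10)) = 0*(0*(-6)) = 0*0 = 0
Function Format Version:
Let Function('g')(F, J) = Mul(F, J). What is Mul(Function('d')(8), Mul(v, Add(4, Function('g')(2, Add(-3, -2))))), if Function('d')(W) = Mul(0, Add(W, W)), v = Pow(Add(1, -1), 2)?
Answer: 0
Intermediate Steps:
v = 0 (v = Pow(0, 2) = 0)
Function('d')(W) = 0 (Function('d')(W) = Mul(0, Mul(2, W)) = 0)
Mul(Function('d')(8), Mul(v, Add(4, Function('g')(2, Add(-3, -2))))) = Mul(0, Mul(0, Add(4, Mul(2, Add(-3, -2))))) = Mul(0, Mul(0, Add(4, Mul(2, -5)))) = Mul(0, Mul(0, Add(4, -10))) = Mul(0, Mul(0, -6)) = Mul(0, 0) = 0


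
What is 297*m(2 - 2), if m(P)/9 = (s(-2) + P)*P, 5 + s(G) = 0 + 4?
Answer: 0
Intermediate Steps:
s(G) = -1 (s(G) = -5 + (0 + 4) = -5 + 4 = -1)
m(P) = 9*P*(-1 + P) (m(P) = 9*((-1 + P)*P) = 9*(P*(-1 + P)) = 9*P*(-1 + P))
297*m(2 - 2) = 297*(9*(2 - 2)*(-1 + (2 - 2))) = 297*(9*0*(-1 + 0)) = 297*(9*0*(-1)) = 297*0 = 0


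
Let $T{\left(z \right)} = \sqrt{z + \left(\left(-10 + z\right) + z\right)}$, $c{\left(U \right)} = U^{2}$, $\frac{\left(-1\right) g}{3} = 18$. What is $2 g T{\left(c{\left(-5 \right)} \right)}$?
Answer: $- 108 \sqrt{65} \approx -870.72$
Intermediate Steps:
$g = -54$ ($g = \left(-3\right) 18 = -54$)
$T{\left(z \right)} = \sqrt{-10 + 3 z}$ ($T{\left(z \right)} = \sqrt{z + \left(-10 + 2 z\right)} = \sqrt{-10 + 3 z}$)
$2 g T{\left(c{\left(-5 \right)} \right)} = 2 \left(-54\right) \sqrt{-10 + 3 \left(-5\right)^{2}} = - 108 \sqrt{-10 + 3 \cdot 25} = - 108 \sqrt{-10 + 75} = - 108 \sqrt{65}$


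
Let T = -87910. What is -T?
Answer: 87910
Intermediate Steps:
-T = -1*(-87910) = 87910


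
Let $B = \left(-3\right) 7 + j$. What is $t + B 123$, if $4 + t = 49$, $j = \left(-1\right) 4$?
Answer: $-3030$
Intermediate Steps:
$j = -4$
$t = 45$ ($t = -4 + 49 = 45$)
$B = -25$ ($B = \left(-3\right) 7 - 4 = -21 - 4 = -25$)
$t + B 123 = 45 - 3075 = -3030$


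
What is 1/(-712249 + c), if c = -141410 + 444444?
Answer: -1/409215 ≈ -2.4437e-6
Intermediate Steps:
c = 303034
1/(-712249 + c) = 1/(-712249 + 303034) = 1/(-409215) = -1/409215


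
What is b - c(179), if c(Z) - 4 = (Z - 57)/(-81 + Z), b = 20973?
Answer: 1027420/49 ≈ 20968.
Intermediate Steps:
c(Z) = 4 + (-57 + Z)/(-81 + Z) (c(Z) = 4 + (Z - 57)/(-81 + Z) = 4 + (-57 + Z)/(-81 + Z))
b - c(179) = 20973 - (-381 + 5*179)/(-81 + 179) = 20973 - (-381 + 895)/98 = 20973 - 514/98 = 20973 - 1*257/49 = 20973 - 257/49 = 1027420/49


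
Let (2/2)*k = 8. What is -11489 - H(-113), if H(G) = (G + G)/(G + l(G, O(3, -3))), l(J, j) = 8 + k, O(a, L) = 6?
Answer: -1114659/97 ≈ -11491.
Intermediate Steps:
k = 8
l(J, j) = 16 (l(J, j) = 8 + 8 = 16)
H(G) = 2*G/(16 + G) (H(G) = (G + G)/(G + 16) = (2*G)/(16 + G) = 2*G/(16 + G))
-11489 - H(-113) = -11489 - 2*(-113)/(16 - 113) = -11489 - 2*(-113)/(-97) = -11489 - 2*(-113)*(-1)/97 = -11489 - 1*226/97 = -11489 - 226/97 = -1114659/97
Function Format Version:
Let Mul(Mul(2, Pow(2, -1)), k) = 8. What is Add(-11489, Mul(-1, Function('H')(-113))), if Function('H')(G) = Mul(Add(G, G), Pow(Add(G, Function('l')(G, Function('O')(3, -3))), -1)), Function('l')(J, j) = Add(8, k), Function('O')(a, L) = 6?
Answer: Rational(-1114659, 97) ≈ -11491.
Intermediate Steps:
k = 8
Function('l')(J, j) = 16 (Function('l')(J, j) = Add(8, 8) = 16)
Function('H')(G) = Mul(2, G, Pow(Add(16, G), -1)) (Function('H')(G) = Mul(Add(G, G), Pow(Add(G, 16), -1)) = Mul(Mul(2, G), Pow(Add(16, G), -1)) = Mul(2, G, Pow(Add(16, G), -1)))
Add(-11489, Mul(-1, Function('H')(-113))) = Add(-11489, Mul(-1, Mul(2, -113, Pow(Add(16, -113), -1)))) = Add(-11489, Mul(-1, Mul(2, -113, Pow(-97, -1)))) = Add(-11489, Mul(-1, Mul(2, -113, Rational(-1, 97)))) = Add(-11489, Mul(-1, Rational(226, 97))) = Add(-11489, Rational(-226, 97)) = Rational(-1114659, 97)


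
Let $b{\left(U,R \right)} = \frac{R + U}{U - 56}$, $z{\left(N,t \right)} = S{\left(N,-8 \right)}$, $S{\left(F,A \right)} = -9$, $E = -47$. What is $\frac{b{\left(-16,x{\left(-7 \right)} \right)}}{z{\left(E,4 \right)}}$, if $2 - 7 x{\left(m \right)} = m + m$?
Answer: $- \frac{4}{189} \approx -0.021164$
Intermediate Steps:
$x{\left(m \right)} = \frac{2}{7} - \frac{2 m}{7}$ ($x{\left(m \right)} = \frac{2}{7} - \frac{m + m}{7} = \frac{2}{7} - \frac{2 m}{7}$)
$z{\left(N,t \right)} = -9$
$b{\left(U,R \right)} = \frac{R + U}{-56 + U}$
$\frac{b{\left(-16,x{\left(-7 \right)} \right)}}{z{\left(E,4 \right)}} = \frac{\frac{1}{-56 - 16} \left(\left(\frac{2}{7} - -2\right) - 16\right)}{-9} = \frac{\left(\frac{2}{7} + 2\right) - 16}{-72} \left(- \frac{1}{9}\right) = - \frac{\frac{16}{7} - 16}{72} \left(- \frac{1}{9}\right) = \left(- \frac{1}{72}\right) \left(- \frac{96}{7}\right) \left(- \frac{1}{9}\right) = \frac{4}{21} \left(- \frac{1}{9}\right) = - \frac{4}{189}$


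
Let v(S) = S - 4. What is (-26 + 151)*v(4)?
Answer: 0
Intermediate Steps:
v(S) = -4 + S
(-26 + 151)*v(4) = (-26 + 151)*(-4 + 4) = 125*0 = 0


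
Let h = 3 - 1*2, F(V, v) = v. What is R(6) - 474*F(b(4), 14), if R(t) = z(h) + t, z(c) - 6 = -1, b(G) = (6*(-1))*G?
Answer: -6625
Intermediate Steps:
b(G) = -6*G
h = 1 (h = 3 - 2 = 1)
z(c) = 5 (z(c) = 6 - 1 = 5)
R(t) = 5 + t
R(6) - 474*F(b(4), 14) = (5 + 6) - 474*14 = 11 - 6636 = -6625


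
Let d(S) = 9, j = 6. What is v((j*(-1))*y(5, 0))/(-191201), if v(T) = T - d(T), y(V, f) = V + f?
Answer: 39/191201 ≈ 0.00020397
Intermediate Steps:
v(T) = -9 + T (v(T) = T - 1*9 = T - 9 = -9 + T)
v((j*(-1))*y(5, 0))/(-191201) = (-9 + (6*(-1))*(5 + 0))/(-191201) = (-9 - 6*5)*(-1/191201) = (-9 - 30)*(-1/191201) = -39*(-1/191201) = 39/191201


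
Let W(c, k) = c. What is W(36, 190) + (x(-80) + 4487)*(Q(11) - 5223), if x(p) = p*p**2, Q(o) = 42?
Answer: 2629424889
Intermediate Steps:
x(p) = p**3
W(36, 190) + (x(-80) + 4487)*(Q(11) - 5223) = 36 + ((-80)**3 + 4487)*(42 - 5223) = 36 + (-512000 + 4487)*(-5181) = 36 - 507513*(-5181) = 36 + 2629424853 = 2629424889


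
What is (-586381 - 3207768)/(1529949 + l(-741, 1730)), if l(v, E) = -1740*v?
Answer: -3794149/2819289 ≈ -1.3458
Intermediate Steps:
(-586381 - 3207768)/(1529949 + l(-741, 1730)) = (-586381 - 3207768)/(1529949 - 1740*(-741)) = -3794149/(1529949 + 1289340) = -3794149/2819289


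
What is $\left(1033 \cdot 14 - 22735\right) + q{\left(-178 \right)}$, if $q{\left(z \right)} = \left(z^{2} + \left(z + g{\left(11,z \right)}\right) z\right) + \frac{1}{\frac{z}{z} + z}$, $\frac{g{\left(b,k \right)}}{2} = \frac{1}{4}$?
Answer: $\frac{9736061}{177} \approx 55006.0$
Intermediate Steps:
$g{\left(b,k \right)} = \frac{1}{2}$ ($g{\left(b,k \right)} = \frac{2}{4} = 2 \cdot \frac{1}{4} = \frac{1}{2}$)
$q{\left(z \right)} = z^{2} + \frac{1}{1 + z} + z \left(\frac{1}{2} + z\right)$ ($q{\left(z \right)} = \left(z^{2} + \left(z + \frac{1}{2}\right) z\right) + \frac{1}{\frac{z}{z} + z} = \left(z^{2} + \left(\frac{1}{2} + z\right) z\right) + \frac{1}{1 + z} = \left(z^{2} + z \left(\frac{1}{2} + z\right)\right) + \frac{1}{1 + z} = z^{2} + \frac{1}{1 + z} + z \left(\frac{1}{2} + z\right)$)
$\left(1033 \cdot 14 - 22735\right) + q{\left(-178 \right)} = \left(1033 \cdot 14 - 22735\right) + \frac{2 - 178 + 4 \left(-178\right)^{3} + 5 \left(-178\right)^{2}}{2 \left(1 - 178\right)} = \left(14462 - 22735\right) + \frac{2 - 178 + 4 \left(-5639752\right) + 5 \cdot 31684}{2 \left(-177\right)} = -8273 + \frac{1}{2} \left(- \frac{1}{177}\right) \left(2 - 178 - 22559008 + 158420\right) = -8273 + \frac{1}{2} \left(- \frac{1}{177}\right) \left(-22400764\right) = -8273 + \frac{11200382}{177} = \frac{9736061}{177}$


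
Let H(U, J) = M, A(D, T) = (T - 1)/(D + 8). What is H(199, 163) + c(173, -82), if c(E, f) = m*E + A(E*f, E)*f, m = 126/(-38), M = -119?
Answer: -93157252/134691 ≈ -691.64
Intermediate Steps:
A(D, T) = (-1 + T)/(8 + D)
m = -63/19 (m = 126*(-1/38) = -63/19 ≈ -3.3158)
H(U, J) = -119
c(E, f) = -63*E/19 + f*(-1 + E)/(8 + E*f) (c(E, f) = -63*E/19 + ((-1 + E)/(8 + E*f))*f = -63*E/19 + f*(-1 + E)/(8 + E*f))
H(199, 163) + c(173, -82) = -119 + (-82*(-1 + 173) - 63/19*173*(8 + 173*(-82)))/(8 + 173*(-82)) = -119 + (-82*172 - 63/19*173*(8 - 14186))/(8 - 14186) = -119 + (-14104 - 63/19*173*(-14178))/(-14178) = -119 - (-14104 + 154526022/19)/14178 = -119 - 1/14178*154258046/19 = -119 - 77129023/134691 = -93157252/134691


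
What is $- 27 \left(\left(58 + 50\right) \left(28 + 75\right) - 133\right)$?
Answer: $-296757$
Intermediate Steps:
$- 27 \left(\left(58 + 50\right) \left(28 + 75\right) - 133\right) = - 27 \left(108 \cdot 103 - 133\right) = - 27 \left(11124 - 133\right) = \left(-27\right) 10991 = -296757$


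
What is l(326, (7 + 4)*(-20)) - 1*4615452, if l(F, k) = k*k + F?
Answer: -4566726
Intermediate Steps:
l(F, k) = F + k² (l(F, k) = k² + F = F + k²)
l(326, (7 + 4)*(-20)) - 1*4615452 = (326 + ((7 + 4)*(-20))²) - 1*4615452 = (326 + (11*(-20))²) - 4615452 = (326 + (-220)²) - 4615452 = (326 + 48400) - 4615452 = 48726 - 4615452 = -4566726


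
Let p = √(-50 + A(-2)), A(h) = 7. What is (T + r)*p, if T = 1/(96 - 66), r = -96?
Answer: -2879*I*√43/30 ≈ -629.3*I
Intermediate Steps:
T = 1/30 ≈ 0.033333
p = I*√43 (p = √(-50 + 7) = √(-43) = I*√43 ≈ 6.5574*I)
(T + r)*p = (1/30 - 96)*(I*√43) = -2879*I*√43/30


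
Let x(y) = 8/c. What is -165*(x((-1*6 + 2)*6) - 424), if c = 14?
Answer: 489060/7 ≈ 69866.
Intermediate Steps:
x(y) = 4/7 (x(y) = 8/14 = 8*(1/14) = 4/7)
-165*(x((-1*6 + 2)*6) - 424) = -165*(4/7 - 424) = -165*(-2964/7) = 489060/7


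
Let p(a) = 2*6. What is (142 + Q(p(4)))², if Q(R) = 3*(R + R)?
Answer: 45796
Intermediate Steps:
p(a) = 12
Q(R) = 6*R (Q(R) = 3*(2*R) = 6*R)
(142 + Q(p(4)))² = (142 + 6*12)² = (142 + 72)² = 214² = 45796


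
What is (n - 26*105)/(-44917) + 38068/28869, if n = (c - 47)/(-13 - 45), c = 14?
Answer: 103744385431/75209114634 ≈ 1.3794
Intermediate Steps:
n = 33/58 (n = (14 - 47)/(-13 - 45) = -33/(-58) = -33*(-1/58) = 33/58 ≈ 0.56897)
(n - 26*105)/(-44917) + 38068/28869 = (33/58 - 26*105)/(-44917) + 38068/28869 = (33/58 - 2730)*(-1/44917) + 38068*(1/28869) = -158307/58*(-1/44917) + 38068/28869 = 158307/2605186 + 38068/28869 = 103744385431/75209114634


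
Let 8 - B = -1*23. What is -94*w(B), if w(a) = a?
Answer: -2914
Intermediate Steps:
B = 31 (B = 8 - (-1)*23 = 8 - 1*(-23) = 8 + 23 = 31)
-94*w(B) = -94*31 = -2914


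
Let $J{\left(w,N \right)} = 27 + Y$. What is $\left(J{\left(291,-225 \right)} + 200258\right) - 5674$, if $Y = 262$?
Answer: $194873$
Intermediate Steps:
$J{\left(w,N \right)} = 289$ ($J{\left(w,N \right)} = 27 + 262 = 289$)
$\left(J{\left(291,-225 \right)} + 200258\right) - 5674 = \left(289 + 200258\right) - 5674 = 200547 - 5674 = 194873$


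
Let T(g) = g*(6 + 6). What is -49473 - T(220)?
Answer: -52113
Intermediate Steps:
T(g) = 12*g (T(g) = g*12 = 12*g)
-49473 - T(220) = -49473 - 12*220 = -49473 - 1*2640 = -49473 - 2640 = -52113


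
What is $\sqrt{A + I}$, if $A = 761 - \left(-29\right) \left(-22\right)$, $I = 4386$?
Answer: $3 \sqrt{501} \approx 67.149$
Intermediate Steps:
$A = 123$ ($A = 761 - 638 = 123$)
$\sqrt{A + I} = \sqrt{123 + 4386} = \sqrt{4509} = 3 \sqrt{501}$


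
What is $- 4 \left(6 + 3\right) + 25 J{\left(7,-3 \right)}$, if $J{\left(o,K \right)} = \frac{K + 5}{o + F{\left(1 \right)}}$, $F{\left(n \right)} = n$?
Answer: $- \frac{119}{4} \approx -29.75$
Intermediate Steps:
$J{\left(o,K \right)} = \frac{5 + K}{1 + o}$ ($J{\left(o,K \right)} = \frac{K + 5}{o + 1} = \frac{5 + K}{1 + o}$)
$- 4 \left(6 + 3\right) + 25 J{\left(7,-3 \right)} = - 4 \left(6 + 3\right) + 25 \frac{5 - 3}{1 + 7} = \left(-4\right) 9 + 25 \cdot \frac{1}{8} \cdot 2 = -36 + 25 \cdot \frac{1}{8} \cdot 2 = -36 + 25 \cdot \frac{1}{4} = -36 + \frac{25}{4} = - \frac{119}{4}$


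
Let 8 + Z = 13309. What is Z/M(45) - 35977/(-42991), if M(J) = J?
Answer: 573442256/1934595 ≈ 296.41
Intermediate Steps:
Z = 13301 (Z = -8 + 13309 = 13301)
Z/M(45) - 35977/(-42991) = 13301/45 - 35977/(-42991) = 13301*(1/45) - 35977*(-1/42991) = 13301/45 + 35977/42991 = 573442256/1934595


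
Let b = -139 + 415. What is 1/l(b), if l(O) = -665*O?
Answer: -1/183540 ≈ -5.4484e-6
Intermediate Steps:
b = 276
1/l(b) = 1/(-665*276) = 1/(-183540) = -1/183540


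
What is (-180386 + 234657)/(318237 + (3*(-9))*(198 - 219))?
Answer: 54271/318804 ≈ 0.17023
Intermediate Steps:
(-180386 + 234657)/(318237 + (3*(-9))*(198 - 219)) = 54271/(318237 - 27*(-21)) = 54271/(318237 + 567) = 54271/318804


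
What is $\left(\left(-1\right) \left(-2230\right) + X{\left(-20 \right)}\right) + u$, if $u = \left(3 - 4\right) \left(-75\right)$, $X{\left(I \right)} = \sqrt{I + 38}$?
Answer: $2305 + 3 \sqrt{2} \approx 2309.2$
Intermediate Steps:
$X{\left(I \right)} = \sqrt{38 + I}$
$u = 75$ ($u = \left(3 - 4\right) \left(-75\right) = \left(-1\right) \left(-75\right) = 75$)
$\left(\left(-1\right) \left(-2230\right) + X{\left(-20 \right)}\right) + u = \left(\left(-1\right) \left(-2230\right) + \sqrt{38 - 20}\right) + 75 = \left(2230 + \sqrt{18}\right) + 75 = \left(2230 + 3 \sqrt{2}\right) + 75 = 2305 + 3 \sqrt{2}$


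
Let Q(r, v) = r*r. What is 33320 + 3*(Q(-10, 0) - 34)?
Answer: 33518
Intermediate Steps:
Q(r, v) = r**2
33320 + 3*(Q(-10, 0) - 34) = 33320 + 3*((-10)**2 - 34) = 33320 + 3*(100 - 34) = 33320 + 3*66 = 33320 + 198 = 33518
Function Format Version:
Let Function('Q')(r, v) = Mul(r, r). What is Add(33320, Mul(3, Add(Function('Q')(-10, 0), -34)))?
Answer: 33518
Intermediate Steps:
Function('Q')(r, v) = Pow(r, 2)
Add(33320, Mul(3, Add(Function('Q')(-10, 0), -34))) = Add(33320, Mul(3, Add(Pow(-10, 2), -34))) = Add(33320, Mul(3, Add(100, -34))) = Add(33320, Mul(3, 66)) = Add(33320, 198) = 33518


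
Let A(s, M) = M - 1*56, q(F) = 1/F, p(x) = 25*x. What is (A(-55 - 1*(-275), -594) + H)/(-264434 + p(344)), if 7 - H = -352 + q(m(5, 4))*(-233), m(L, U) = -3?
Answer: 553/383751 ≈ 0.0014410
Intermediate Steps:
A(s, M) = -56 + M (A(s, M) = M - 56 = -56 + M)
H = 844/3 (H = 7 - (-352 - 233/(-3)) = 7 - (-352 - 1/3*(-233)) = 7 - (-352 + 233/3) = 7 - 1*(-823/3) = 7 + 823/3 = 844/3 ≈ 281.33)
(A(-55 - 1*(-275), -594) + H)/(-264434 + p(344)) = ((-56 - 594) + 844/3)/(-264434 + 25*344) = (-650 + 844/3)/(-264434 + 8600) = -1106/3/(-255834) = -1106/3*(-1/255834) = 553/383751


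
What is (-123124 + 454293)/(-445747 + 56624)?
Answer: -331169/389123 ≈ -0.85106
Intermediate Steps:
(-123124 + 454293)/(-445747 + 56624) = 331169/(-389123) = 331169*(-1/389123) = -331169/389123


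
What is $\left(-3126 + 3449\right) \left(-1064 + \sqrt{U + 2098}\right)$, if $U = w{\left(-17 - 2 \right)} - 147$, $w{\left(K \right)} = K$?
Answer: $-343672 + 646 \sqrt{483} \approx -3.2947 \cdot 10^{5}$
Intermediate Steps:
$U = -166$ ($U = \left(-17 - 2\right) - 147 = -19 - 147 = -166$)
$\left(-3126 + 3449\right) \left(-1064 + \sqrt{U + 2098}\right) = \left(-3126 + 3449\right) \left(-1064 + \sqrt{-166 + 2098}\right) = 323 \left(-1064 + \sqrt{1932}\right) = 323 \left(-1064 + 2 \sqrt{483}\right) = -343672 + 646 \sqrt{483}$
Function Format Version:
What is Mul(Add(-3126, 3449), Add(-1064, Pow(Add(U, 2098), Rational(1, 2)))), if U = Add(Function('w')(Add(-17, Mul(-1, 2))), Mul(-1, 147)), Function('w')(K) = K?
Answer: Add(-343672, Mul(646, Pow(483, Rational(1, 2)))) ≈ -3.2947e+5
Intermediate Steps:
U = -166 (U = Add(Add(-17, Mul(-1, 2)), Mul(-1, 147)) = Add(Add(-17, -2), -147) = Add(-19, -147) = -166)
Mul(Add(-3126, 3449), Add(-1064, Pow(Add(U, 2098), Rational(1, 2)))) = Mul(Add(-3126, 3449), Add(-1064, Pow(Add(-166, 2098), Rational(1, 2)))) = Mul(323, Add(-1064, Pow(1932, Rational(1, 2)))) = Mul(323, Add(-1064, Mul(2, Pow(483, Rational(1, 2))))) = Add(-343672, Mul(646, Pow(483, Rational(1, 2))))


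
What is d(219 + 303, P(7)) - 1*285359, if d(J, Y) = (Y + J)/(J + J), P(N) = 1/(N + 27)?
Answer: -10129085315/35496 ≈ -2.8536e+5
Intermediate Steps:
P(N) = 1/(27 + N)
d(J, Y) = (J + Y)/(2*J) (d(J, Y) = (J + Y)/((2*J)) = (J + Y)*(1/(2*J)) = (J + Y)/(2*J))
d(219 + 303, P(7)) - 1*285359 = ((219 + 303) + 1/(27 + 7))/(2*(219 + 303)) - 1*285359 = (1/2)*(522 + 1/34)/522 - 285359 = (1/2)*(1/522)*(522 + 1/34) - 285359 = (1/2)*(1/522)*(17749/34) - 285359 = 17749/35496 - 285359 = -10129085315/35496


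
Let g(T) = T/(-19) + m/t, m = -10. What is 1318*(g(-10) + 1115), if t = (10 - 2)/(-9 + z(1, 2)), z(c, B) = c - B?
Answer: 28248035/19 ≈ 1.4867e+6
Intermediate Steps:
t = -⅘ (t = (10 - 2)/(-9 + (1 - 1*2)) = 8/(-9 + (1 - 2)) = 8/(-9 - 1) = 8/(-10) = 8*(-⅒) = -⅘ ≈ -0.80000)
g(T) = 25/2 - T/19 (g(T) = T/(-19) - 10/(-⅘) = T*(-1/19) - 10*(-5/4) = -T/19 + 25/2 = 25/2 - T/19)
1318*(g(-10) + 1115) = 1318*((25/2 - 1/19*(-10)) + 1115) = 1318*((25/2 + 10/19) + 1115) = 1318*(495/38 + 1115) = 1318*(42865/38) = 28248035/19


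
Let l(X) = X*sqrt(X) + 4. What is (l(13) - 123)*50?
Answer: -5950 + 650*sqrt(13) ≈ -3606.4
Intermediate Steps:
l(X) = 4 + X**(3/2) (l(X) = X**(3/2) + 4 = 4 + X**(3/2))
(l(13) - 123)*50 = ((4 + 13**(3/2)) - 123)*50 = ((4 + 13*sqrt(13)) - 123)*50 = (-119 + 13*sqrt(13))*50 = -5950 + 650*sqrt(13)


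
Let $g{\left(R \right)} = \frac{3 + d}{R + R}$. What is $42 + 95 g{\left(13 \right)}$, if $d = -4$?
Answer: $\frac{997}{26} \approx 38.346$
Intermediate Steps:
$g{\left(R \right)} = - \frac{1}{2 R}$ ($g{\left(R \right)} = \frac{3 - 4}{R + R} = - \frac{1}{2 R}$)
$42 + 95 g{\left(13 \right)} = 42 + 95 \left(- \frac{1}{2 \cdot 13}\right) = 42 + 95 \left(\left(- \frac{1}{2}\right) \frac{1}{13}\right) = 42 + 95 \left(- \frac{1}{26}\right) = 42 - \frac{95}{26} = \frac{997}{26}$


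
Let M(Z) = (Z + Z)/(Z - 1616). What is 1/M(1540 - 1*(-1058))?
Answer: 491/2598 ≈ 0.18899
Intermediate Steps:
M(Z) = 2*Z/(-1616 + Z) (M(Z) = (2*Z)/(-1616 + Z) = 2*Z/(-1616 + Z))
1/M(1540 - 1*(-1058)) = 1/(2*(1540 - 1*(-1058))/(-1616 + (1540 - 1*(-1058)))) = 1/(2*(1540 + 1058)/(-1616 + (1540 + 1058))) = 1/(2*2598/(-1616 + 2598)) = 1/(2*2598/982) = 1/(2*2598*(1/982)) = 1/(2598/491) = 491/2598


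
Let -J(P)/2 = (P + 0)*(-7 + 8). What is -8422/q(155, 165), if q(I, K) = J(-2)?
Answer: -4211/2 ≈ -2105.5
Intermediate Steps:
J(P) = -2*P (J(P) = -2*(P + 0)*(-7 + 8) = -2*P)
q(I, K) = 4 (q(I, K) = -2*(-2) = 4)
-8422/q(155, 165) = -8422/4 = -8422*¼ = -4211/2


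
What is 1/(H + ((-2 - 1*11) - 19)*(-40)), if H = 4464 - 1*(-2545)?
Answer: 1/8289 ≈ 0.00012064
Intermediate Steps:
H = 7009 (H = 4464 + 2545 = 7009)
1/(H + ((-2 - 1*11) - 19)*(-40)) = 1/(7009 + ((-2 - 1*11) - 19)*(-40)) = 1/(7009 + ((-2 - 11) - 19)*(-40)) = 1/(7009 + (-13 - 19)*(-40)) = 1/(7009 - 32*(-40)) = 1/(7009 + 1280) = 1/8289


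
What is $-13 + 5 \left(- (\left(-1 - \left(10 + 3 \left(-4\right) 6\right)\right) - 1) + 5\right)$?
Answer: $-288$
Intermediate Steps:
$-13 + 5 \left(- (\left(-1 - \left(10 + 3 \left(-4\right) 6\right)\right) - 1) + 5\right) = -13 + 5 \left(- (\left(-1 - \left(10 - 72\right)\right) - 1) + 5\right) = -13 + 5 \left(- (\left(-1 - -62\right) - 1) + 5\right) = -13 + 5 \left(- (\left(-1 + \left(-4 + 66\right)\right) - 1) + 5\right) = -13 + 5 \left(- (\left(-1 + 62\right) - 1) + 5\right) = -13 + 5 \left(- (61 - 1) + 5\right) = -13 + 5 \left(\left(-1\right) 60 + 5\right) = -13 + 5 \left(-60 + 5\right) = -13 + 5 \left(-55\right) = -13 - 275 = -288$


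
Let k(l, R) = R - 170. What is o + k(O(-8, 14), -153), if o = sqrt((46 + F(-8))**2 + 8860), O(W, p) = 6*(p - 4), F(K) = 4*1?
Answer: -323 + 4*sqrt(710) ≈ -216.42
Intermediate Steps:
F(K) = 4
O(W, p) = -24 + 6*p (O(W, p) = 6*(-4 + p) = -24 + 6*p)
k(l, R) = -170 + R
o = 4*sqrt(710) (o = sqrt((46 + 4)**2 + 8860) = sqrt(50**2 + 8860) = sqrt(2500 + 8860) = sqrt(11360) = 4*sqrt(710) ≈ 106.58)
o + k(O(-8, 14), -153) = 4*sqrt(710) + (-170 - 153) = 4*sqrt(710) - 323 = -323 + 4*sqrt(710)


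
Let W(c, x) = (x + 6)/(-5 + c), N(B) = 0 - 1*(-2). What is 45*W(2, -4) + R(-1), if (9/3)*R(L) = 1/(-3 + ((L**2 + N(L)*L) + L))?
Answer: -451/15 ≈ -30.067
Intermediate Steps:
N(B) = 2 (N(B) = 0 + 2 = 2)
W(c, x) = (6 + x)/(-5 + c)
R(L) = 1/(3*(-3 + L**2 + 3*L)) (R(L) = 1/(3*(-3 + ((L**2 + 2*L) + L))) = 1/(3*(-3 + (L**2 + 3*L))) = 1/(3*(-3 + L**2 + 3*L)))
45*W(2, -4) + R(-1) = 45*((6 - 4)/(-5 + 2)) + 1/(3*(-3 + (-1)**2 + 3*(-1))) = 45*(2/(-3)) + 1/(3*(-3 + 1 - 3)) = 45*(-1/3*2) + (1/3)/(-5) = 45*(-2/3) + (1/3)*(-1/5) = -30 - 1/15 = -451/15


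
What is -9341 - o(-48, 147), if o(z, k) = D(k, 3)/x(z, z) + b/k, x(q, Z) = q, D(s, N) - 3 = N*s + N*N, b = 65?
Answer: -21948875/2352 ≈ -9332.0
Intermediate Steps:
D(s, N) = 3 + N² + N*s (D(s, N) = 3 + (N*s + N*N) = 3 + (N*s + N²) = 3 + (N² + N*s) = 3 + N² + N*s)
o(z, k) = 65/k + (12 + 3*k)/z (o(z, k) = (3 + 3² + 3*k)/z + 65/k = (3 + 9 + 3*k)/z + 65/k = (12 + 3*k)/z + 65/k = 65/k + (12 + 3*k)/z)
-9341 - o(-48, 147) = -9341 - (12/(-48) + 65/147 + 3*147/(-48)) = -9341 - (12*(-1/48) + 65*(1/147) + 3*147*(-1/48)) = -9341 - (-¼ + 65/147 - 147/16) = -9341 - 1*(-21157/2352) = -9341 + 21157/2352 = -21948875/2352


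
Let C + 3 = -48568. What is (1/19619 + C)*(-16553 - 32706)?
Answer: 46939612794032/19619 ≈ 2.3926e+9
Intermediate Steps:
C = -48571 (C = -3 - 48568 = -48571)
(1/19619 + C)*(-16553 - 32706) = (1/19619 - 48571)*(-16553 - 32706) = (1/19619 - 48571)*(-49259) = -952914448/19619*(-49259) = 46939612794032/19619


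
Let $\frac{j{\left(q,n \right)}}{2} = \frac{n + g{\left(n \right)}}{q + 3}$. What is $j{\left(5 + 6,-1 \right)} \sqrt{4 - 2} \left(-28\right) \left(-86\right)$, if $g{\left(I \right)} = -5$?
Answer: $- 2064 \sqrt{2} \approx -2918.9$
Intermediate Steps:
$j{\left(q,n \right)} = \frac{2 \left(-5 + n\right)}{3 + q}$ ($j{\left(q,n \right)} = 2 \frac{n - 5}{q + 3} = 2 \frac{-5 + n}{3 + q} = \frac{2 \left(-5 + n\right)}{3 + q}$)
$j{\left(5 + 6,-1 \right)} \sqrt{4 - 2} \left(-28\right) \left(-86\right) = \frac{2 \left(-5 - 1\right)}{3 + \left(5 + 6\right)} \sqrt{4 - 2} \left(-28\right) \left(-86\right) = 2 \frac{1}{3 + 11} \left(-6\right) \sqrt{2} \left(-28\right) \left(-86\right) = 2 \cdot \frac{1}{14} \left(-6\right) \sqrt{2} \left(-28\right) \left(-86\right) = - \frac{6 \sqrt{2}}{7} \left(-28\right) \left(-86\right) = 24 \sqrt{2} \left(-86\right) = - 2064 \sqrt{2}$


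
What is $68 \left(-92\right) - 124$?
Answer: $-6380$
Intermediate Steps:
$68 \left(-92\right) - 124 = -6256 - 124 = -6380$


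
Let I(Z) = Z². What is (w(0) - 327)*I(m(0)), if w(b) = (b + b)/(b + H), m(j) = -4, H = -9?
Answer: -5232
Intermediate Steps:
w(b) = 2*b/(-9 + b) (w(b) = (b + b)/(b - 9) = (2*b)/(-9 + b) = 2*b/(-9 + b))
(w(0) - 327)*I(m(0)) = (2*0/(-9 + 0) - 327)*(-4)² = (2*0/(-9) - 327)*16 = (2*0*(-⅑) - 327)*16 = (0 - 327)*16 = -327*16 = -5232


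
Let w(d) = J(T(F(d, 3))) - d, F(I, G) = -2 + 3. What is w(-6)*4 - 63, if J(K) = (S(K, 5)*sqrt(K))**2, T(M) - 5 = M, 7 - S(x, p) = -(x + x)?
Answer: 8625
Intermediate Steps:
F(I, G) = 1
S(x, p) = 7 + 2*x (S(x, p) = 7 - (-1)*(x + x) = 7 - (-1)*2*x = 7 - (-2)*x = 7 + 2*x)
T(M) = 5 + M
J(K) = K*(7 + 2*K)**2 (J(K) = ((7 + 2*K)*sqrt(K))**2 = (sqrt(K)*(7 + 2*K))**2 = K*(7 + 2*K)**2)
w(d) = 2166 - d (w(d) = (5 + 1)*(7 + 2*(5 + 1))**2 - d = 6*(7 + 2*6)**2 - d = 6*(7 + 12)**2 - d = 6*19**2 - d = 6*361 - d = 2166 - d)
w(-6)*4 - 63 = (2166 - 1*(-6))*4 - 63 = (2166 + 6)*4 - 63 = 2172*4 - 63 = 8688 - 63 = 8625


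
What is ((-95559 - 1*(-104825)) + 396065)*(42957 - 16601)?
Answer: 10682903836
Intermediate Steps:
((-95559 - 1*(-104825)) + 396065)*(42957 - 16601) = ((-95559 + 104825) + 396065)*26356 = (9266 + 396065)*26356 = 405331*26356 = 10682903836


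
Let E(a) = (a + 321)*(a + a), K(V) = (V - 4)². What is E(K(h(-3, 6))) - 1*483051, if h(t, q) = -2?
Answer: -457347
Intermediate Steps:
K(V) = (-4 + V)²
E(a) = 2*a*(321 + a) (E(a) = (321 + a)*(2*a) = 2*a*(321 + a))
E(K(h(-3, 6))) - 1*483051 = 2*(-4 - 2)²*(321 + (-4 - 2)²) - 1*483051 = 2*(-6)²*(321 + (-6)²) - 483051 = 2*36*(321 + 36) - 483051 = 2*36*357 - 483051 = 25704 - 483051 = -457347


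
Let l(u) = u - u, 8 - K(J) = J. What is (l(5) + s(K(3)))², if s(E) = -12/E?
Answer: 144/25 ≈ 5.7600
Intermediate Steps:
K(J) = 8 - J
l(u) = 0
(l(5) + s(K(3)))² = (0 - 12/(8 - 1*3))² = (0 - 12/(8 - 3))² = (0 - 12/5)² = (-12/5)² = 144/25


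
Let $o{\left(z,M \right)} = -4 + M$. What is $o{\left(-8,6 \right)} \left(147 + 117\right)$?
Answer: $528$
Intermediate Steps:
$o{\left(-8,6 \right)} \left(147 + 117\right) = \left(-4 + 6\right) \left(147 + 117\right) = 2 \cdot 264 = 528$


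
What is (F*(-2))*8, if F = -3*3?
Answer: 144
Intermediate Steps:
F = -9
(F*(-2))*8 = -9*(-2)*8 = 18*8 = 144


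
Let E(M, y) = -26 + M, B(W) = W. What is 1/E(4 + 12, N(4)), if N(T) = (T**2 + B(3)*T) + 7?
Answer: -1/10 ≈ -0.10000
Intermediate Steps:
N(T) = 7 + T**2 + 3*T (N(T) = (T**2 + 3*T) + 7 = 7 + T**2 + 3*T)
1/E(4 + 12, N(4)) = 1/(-26 + (4 + 12)) = 1/(-26 + 16) = 1/(-10) = -1/10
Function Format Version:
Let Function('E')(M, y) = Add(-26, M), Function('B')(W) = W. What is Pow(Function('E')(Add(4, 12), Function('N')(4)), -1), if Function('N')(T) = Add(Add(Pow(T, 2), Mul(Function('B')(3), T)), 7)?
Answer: Rational(-1, 10) ≈ -0.10000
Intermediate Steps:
Function('N')(T) = Add(7, Pow(T, 2), Mul(3, T)) (Function('N')(T) = Add(Add(Pow(T, 2), Mul(3, T)), 7) = Add(7, Pow(T, 2), Mul(3, T)))
Pow(Function('E')(Add(4, 12), Function('N')(4)), -1) = Pow(Add(-26, Add(4, 12)), -1) = Pow(Add(-26, 16), -1) = Pow(-10, -1) = Rational(-1, 10)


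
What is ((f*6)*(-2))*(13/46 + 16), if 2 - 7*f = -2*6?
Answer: -8988/23 ≈ -390.78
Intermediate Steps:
f = 2 (f = 2/7 - (-2)*6/7 = 2/7 - 1/7*(-12) = 2/7 + 12/7 = 2)
((f*6)*(-2))*(13/46 + 16) = ((2*6)*(-2))*(13/46 + 16) = (12*(-2))*(13*(1/46) + 16) = -24*(13/46 + 16) = -24*749/46 = -8988/23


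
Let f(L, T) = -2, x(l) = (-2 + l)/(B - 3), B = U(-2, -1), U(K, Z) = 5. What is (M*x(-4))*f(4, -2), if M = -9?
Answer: -54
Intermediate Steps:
B = 5
x(l) = -1 + l/2 (x(l) = (-2 + l)/(5 - 3) = (-2 + l)/2 = (-2 + l)*(½) = -1 + l/2)
(M*x(-4))*f(4, -2) = -9*(-1 + (½)*(-4))*(-2) = -9*(-1 - 2)*(-2) = -9*(-3)*(-2) = 27*(-2) = -54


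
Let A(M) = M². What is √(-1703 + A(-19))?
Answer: I*√1342 ≈ 36.633*I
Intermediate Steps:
√(-1703 + A(-19)) = √(-1703 + (-19)²) = √(-1703 + 361) = √(-1342) = I*√1342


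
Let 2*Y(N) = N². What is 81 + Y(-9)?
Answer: 243/2 ≈ 121.50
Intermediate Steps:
Y(N) = N²/2
81 + Y(-9) = 81 + (½)*(-9)² = 81 + (½)*81 = 81 + 81/2 = 243/2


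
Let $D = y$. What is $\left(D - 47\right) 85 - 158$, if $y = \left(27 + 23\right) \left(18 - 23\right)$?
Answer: $-25403$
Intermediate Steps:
$y = -250$ ($y = 50 \left(-5\right) = -250$)
$D = -250$
$\left(D - 47\right) 85 - 158 = \left(-250 - 47\right) 85 - 158 = \left(-297\right) 85 - 158 = -25245 - 158 = -25403$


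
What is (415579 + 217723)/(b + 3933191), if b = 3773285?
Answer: 316651/3853238 ≈ 0.082178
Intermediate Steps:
(415579 + 217723)/(b + 3933191) = (415579 + 217723)/(3773285 + 3933191) = 633302/7706476 = 633302*(1/7706476) = 316651/3853238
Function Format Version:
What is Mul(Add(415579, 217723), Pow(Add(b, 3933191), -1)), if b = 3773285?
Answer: Rational(316651, 3853238) ≈ 0.082178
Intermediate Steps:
Mul(Add(415579, 217723), Pow(Add(b, 3933191), -1)) = Mul(Add(415579, 217723), Pow(Add(3773285, 3933191), -1)) = Mul(633302, Pow(7706476, -1)) = Mul(633302, Rational(1, 7706476)) = Rational(316651, 3853238)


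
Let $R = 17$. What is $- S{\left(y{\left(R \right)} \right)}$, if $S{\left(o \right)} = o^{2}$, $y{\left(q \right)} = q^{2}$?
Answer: $-83521$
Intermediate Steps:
$- S{\left(y{\left(R \right)} \right)} = - \left(17^{2}\right)^{2} = - 289^{2} = \left(-1\right) 83521 = -83521$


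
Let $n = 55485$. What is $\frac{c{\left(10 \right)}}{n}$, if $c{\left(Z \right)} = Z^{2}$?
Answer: $\frac{20}{11097} \approx 0.0018023$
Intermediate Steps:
$\frac{c{\left(10 \right)}}{n} = \frac{10^{2}}{55485} = 100 \cdot \frac{1}{55485} = \frac{20}{11097}$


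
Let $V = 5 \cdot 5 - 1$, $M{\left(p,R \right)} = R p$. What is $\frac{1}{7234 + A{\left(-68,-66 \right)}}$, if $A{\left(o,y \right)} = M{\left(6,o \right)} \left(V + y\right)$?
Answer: $\frac{1}{24370} \approx 4.1034 \cdot 10^{-5}$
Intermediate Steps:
$V = 24$ ($V = 25 - 1 = 24$)
$A{\left(o,y \right)} = 6 o \left(24 + y\right)$ ($A{\left(o,y \right)} = o 6 \left(24 + y\right) = 6 o \left(24 + y\right)$)
$\frac{1}{7234 + A{\left(-68,-66 \right)}} = \frac{1}{7234 + 6 \left(-68\right) \left(24 - 66\right)} = \frac{1}{7234 + 6 \left(-68\right) \left(-42\right)} = \frac{1}{7234 + 17136} = \frac{1}{24370}$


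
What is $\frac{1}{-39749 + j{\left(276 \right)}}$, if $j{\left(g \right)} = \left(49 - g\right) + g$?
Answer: $- \frac{1}{39700} \approx -2.5189 \cdot 10^{-5}$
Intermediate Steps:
$j{\left(g \right)} = 49$
$\frac{1}{-39749 + j{\left(276 \right)}} = \frac{1}{-39749 + 49} = \frac{1}{-39700} = - \frac{1}{39700}$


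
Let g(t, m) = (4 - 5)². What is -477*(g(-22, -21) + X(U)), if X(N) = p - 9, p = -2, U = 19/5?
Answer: 4770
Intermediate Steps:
U = 19/5 (U = 19*(⅕) = 19/5 ≈ 3.8000)
g(t, m) = 1 (g(t, m) = (-1)² = 1)
X(N) = -11 (X(N) = -2 - 9 = -11)
-477*(g(-22, -21) + X(U)) = -477*(1 - 11) = -477*(-10) = 4770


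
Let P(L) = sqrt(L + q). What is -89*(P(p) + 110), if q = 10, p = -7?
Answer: -9790 - 89*sqrt(3) ≈ -9944.2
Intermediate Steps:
P(L) = sqrt(10 + L) (P(L) = sqrt(L + 10) = sqrt(10 + L))
-89*(P(p) + 110) = -89*(sqrt(10 - 7) + 110) = -89*(sqrt(3) + 110) = -89*(110 + sqrt(3)) = -9790 - 89*sqrt(3)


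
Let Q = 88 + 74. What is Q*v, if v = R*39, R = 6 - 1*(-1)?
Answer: 44226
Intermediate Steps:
R = 7 (R = 6 + 1 = 7)
Q = 162
v = 273 (v = 7*39 = 273)
Q*v = 162*273 = 44226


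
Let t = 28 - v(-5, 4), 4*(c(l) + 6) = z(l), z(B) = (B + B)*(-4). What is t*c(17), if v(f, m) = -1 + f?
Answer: -1360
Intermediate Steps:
z(B) = -8*B (z(B) = (2*B)*(-4) = -8*B)
c(l) = -6 - 2*l (c(l) = -6 + (-8*l)/4 = -6 - 2*l)
t = 34 (t = 28 - (-1 - 5) = 28 - 1*(-6) = 28 + 6 = 34)
t*c(17) = 34*(-6 - 2*17) = 34*(-6 - 34) = 34*(-40) = -1360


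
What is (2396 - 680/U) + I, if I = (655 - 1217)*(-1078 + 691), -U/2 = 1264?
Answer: 69485325/316 ≈ 2.1989e+5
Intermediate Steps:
U = -2528 (U = -2*1264 = -2528)
I = 217494 (I = -562*(-387) = 217494)
(2396 - 680/U) + I = (2396 - 680/(-2528)) + 217494 = (2396 - 680*(-1/2528)) + 217494 = (2396 + 85/316) + 217494 = 757221/316 + 217494 = 69485325/316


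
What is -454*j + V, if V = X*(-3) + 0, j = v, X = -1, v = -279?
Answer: 126669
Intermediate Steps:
j = -279
V = 3 (V = -1*(-3) + 0 = 3 + 0 = 3)
-454*j + V = -454*(-279) + 3 = 126666 + 3 = 126669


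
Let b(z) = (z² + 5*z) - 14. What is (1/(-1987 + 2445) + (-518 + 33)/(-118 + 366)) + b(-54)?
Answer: 149365603/56792 ≈ 2630.0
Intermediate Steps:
b(z) = -14 + z² + 5*z
(1/(-1987 + 2445) + (-518 + 33)/(-118 + 366)) + b(-54) = (1/(-1987 + 2445) + (-518 + 33)/(-118 + 366)) + (-14 + (-54)² + 5*(-54)) = (1/458 - 485/248) + (-14 + 2916 - 270) = (1/458 - 485*1/248) + 2632 = (1/458 - 485/248) + 2632 = -110941/56792 + 2632 = 149365603/56792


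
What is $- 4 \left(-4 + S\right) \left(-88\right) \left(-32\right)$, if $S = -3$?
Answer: $78848$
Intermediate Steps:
$- 4 \left(-4 + S\right) \left(-88\right) \left(-32\right) = - 4 \left(-4 - 3\right) \left(-88\right) \left(-32\right) = \left(-4\right) \left(-7\right) \left(-88\right) \left(-32\right) = 28 \left(-88\right) \left(-32\right) = \left(-2464\right) \left(-32\right) = 78848$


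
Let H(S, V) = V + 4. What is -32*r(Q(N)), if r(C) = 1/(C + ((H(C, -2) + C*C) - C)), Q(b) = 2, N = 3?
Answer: -16/3 ≈ -5.3333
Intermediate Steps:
H(S, V) = 4 + V
r(C) = 1/(2 + C²) (r(C) = 1/(C + (((4 - 2) + C*C) - C)) = 1/(C + ((2 + C²) - C)) = 1/(C + (2 + C² - C)) = 1/(2 + C²))
-32*r(Q(N)) = -32/(2 + 2²) = -32/(2 + 4) = -32/6 = -32*⅙ = -16/3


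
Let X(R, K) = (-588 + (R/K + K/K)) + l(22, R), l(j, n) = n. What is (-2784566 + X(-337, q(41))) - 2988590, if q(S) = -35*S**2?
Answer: -339717996463/58835 ≈ -5.7741e+6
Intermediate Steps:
X(R, K) = -587 + R + R/K (X(R, K) = (-588 + (R/K + K/K)) + R = (-588 + (R/K + 1)) + R = (-588 + (1 + R/K)) + R = (-587 + R/K) + R = -587 + R + R/K)
(-2784566 + X(-337, q(41))) - 2988590 = (-2784566 + (-587 - 337 - 337/((-35*41**2)))) - 2988590 = (-2784566 + (-587 - 337 - 337/((-35*1681)))) - 2988590 = (-2784566 + (-587 - 337 - 337/(-58835))) - 2988590 = (-2784566 + (-587 - 337 - 337*(-1/58835))) - 2988590 = (-2784566 + (-587 - 337 + 337/58835)) - 2988590 = (-2784566 - 54363203/58835) - 2988590 = -163884303813/58835 - 2988590 = -339717996463/58835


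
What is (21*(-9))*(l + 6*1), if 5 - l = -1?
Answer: -2268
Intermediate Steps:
l = 6 (l = 5 - 1*(-1) = 5 + 1 = 6)
(21*(-9))*(l + 6*1) = (21*(-9))*(6 + 6*1) = -189*(6 + 6) = -189*12 = -2268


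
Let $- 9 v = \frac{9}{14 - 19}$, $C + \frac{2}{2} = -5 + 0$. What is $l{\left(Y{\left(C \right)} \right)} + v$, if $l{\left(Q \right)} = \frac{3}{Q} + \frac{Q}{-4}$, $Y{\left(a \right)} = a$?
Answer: $\frac{6}{5} \approx 1.2$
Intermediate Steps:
$C = -6$ ($C = -1 + \left(-5 + 0\right) = -1 - 5 = -6$)
$v = \frac{1}{5}$ ($v = - \frac{9 \frac{1}{14 - 19}}{9} = - \frac{9 \frac{1}{-5}}{9} = - \frac{9 \left(- \frac{1}{5}\right)}{9} = \left(- \frac{1}{9}\right) \left(- \frac{9}{5}\right) = \frac{1}{5} \approx 0.2$)
$l{\left(Q \right)} = \frac{3}{Q} - \frac{Q}{4}$ ($l{\left(Q \right)} = \frac{3}{Q} + Q \left(- \frac{1}{4}\right) = \frac{3}{Q} - \frac{Q}{4}$)
$l{\left(Y{\left(C \right)} \right)} + v = \left(\frac{3}{-6} - - \frac{3}{2}\right) + \frac{1}{5} = \left(3 \left(- \frac{1}{6}\right) + \frac{3}{2}\right) + \frac{1}{5} = \left(- \frac{1}{2} + \frac{3}{2}\right) + \frac{1}{5} = 1 + \frac{1}{5} = \frac{6}{5}$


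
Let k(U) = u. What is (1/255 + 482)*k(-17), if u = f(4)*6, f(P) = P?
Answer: 983288/85 ≈ 11568.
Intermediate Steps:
u = 24 (u = 4*6 = 24)
k(U) = 24
(1/255 + 482)*k(-17) = (1/255 + 482)*24 = (122911/255)*24 = 983288/85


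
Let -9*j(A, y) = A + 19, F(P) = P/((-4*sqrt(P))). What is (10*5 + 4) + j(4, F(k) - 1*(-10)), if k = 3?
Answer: 463/9 ≈ 51.444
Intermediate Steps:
F(P) = -sqrt(P)/4 (F(P) = P*(-1/(4*sqrt(P))) = -sqrt(P)/4)
j(A, y) = -19/9 - A/9 (j(A, y) = -(A + 19)/9 = -(19 + A)/9 = -19/9 - A/9)
(10*5 + 4) + j(4, F(k) - 1*(-10)) = (10*5 + 4) + (-19/9 - 1/9*4) = (50 + 4) + (-19/9 - 4/9) = 54 - 23/9 = 463/9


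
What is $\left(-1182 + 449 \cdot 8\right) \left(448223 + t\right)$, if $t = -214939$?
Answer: $562214440$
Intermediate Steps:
$\left(-1182 + 449 \cdot 8\right) \left(448223 + t\right) = \left(-1182 + 449 \cdot 8\right) \left(448223 - 214939\right) = \left(-1182 + 3592\right) 233284 = 2410 \cdot 233284 = 562214440$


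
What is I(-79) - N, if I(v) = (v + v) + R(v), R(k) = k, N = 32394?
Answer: -32631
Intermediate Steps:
I(v) = 3*v (I(v) = (v + v) + v = 2*v + v = 3*v)
I(-79) - N = 3*(-79) - 1*32394 = -237 - 32394 = -32631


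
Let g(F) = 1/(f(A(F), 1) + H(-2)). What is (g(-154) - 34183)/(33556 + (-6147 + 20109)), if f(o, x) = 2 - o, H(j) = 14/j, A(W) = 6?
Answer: -188007/261349 ≈ -0.71937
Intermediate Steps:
g(F) = -1/11 (g(F) = 1/((2 - 1*6) + 14/(-2)) = 1/((2 - 6) + 14*(-½)) = 1/(-4 - 7) = 1/(-11) = -1/11)
(g(-154) - 34183)/(33556 + (-6147 + 20109)) = (-1/11 - 34183)/(33556 + (-6147 + 20109)) = -376014/(11*(33556 + 13962)) = -376014/11/47518 = -376014/11*1/47518 = -188007/261349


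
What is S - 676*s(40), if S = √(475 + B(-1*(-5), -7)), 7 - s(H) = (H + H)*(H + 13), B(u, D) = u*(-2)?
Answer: 2861508 + √465 ≈ 2.8615e+6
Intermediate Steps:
B(u, D) = -2*u
s(H) = 7 - 2*H*(13 + H) (s(H) = 7 - (H + H)*(H + 13) = 7 - 2*H*(13 + H))
S = √465 (S = √(475 - (-2)*(-5)) = √(475 - 2*5) = √(475 - 10) = √465 ≈ 21.564)
S - 676*s(40) = √465 - 676*(7 - 26*40 - 2*40²) = √465 - 676*(7 - 1040 - 2*1600) = √465 - 676*(7 - 1040 - 3200) = √465 - 676*(-4233) = √465 + 2861508 = 2861508 + √465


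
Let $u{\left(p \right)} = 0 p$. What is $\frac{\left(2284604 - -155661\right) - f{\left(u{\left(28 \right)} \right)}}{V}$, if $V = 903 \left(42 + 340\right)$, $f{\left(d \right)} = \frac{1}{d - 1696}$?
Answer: $\frac{1379563147}{195009472} \approx 7.0743$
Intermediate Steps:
$u{\left(p \right)} = 0$
$f{\left(d \right)} = \frac{1}{-1696 + d}$
$V = 344946$ ($V = 903 \cdot 382 = 344946$)
$\frac{\left(2284604 - -155661\right) - f{\left(u{\left(28 \right)} \right)}}{V} = \frac{\left(2284604 - -155661\right) - \frac{1}{-1696 + 0}}{344946} = \left(\left(2284604 + 155661\right) - \frac{1}{-1696}\right) \frac{1}{344946} = \left(2440265 - - \frac{1}{1696}\right) \frac{1}{344946} = \left(2440265 + \frac{1}{1696}\right) \frac{1}{344946} = \frac{4138689441}{1696} \cdot \frac{1}{344946} = \frac{1379563147}{195009472}$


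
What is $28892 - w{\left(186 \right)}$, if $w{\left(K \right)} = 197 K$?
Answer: $-7750$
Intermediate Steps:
$28892 - w{\left(186 \right)} = 28892 - 197 \cdot 186 = 28892 - 36642 = -7750$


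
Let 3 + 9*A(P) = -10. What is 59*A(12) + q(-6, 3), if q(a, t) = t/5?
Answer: -3808/45 ≈ -84.622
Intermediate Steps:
A(P) = -13/9 (A(P) = -1/3 + (1/9)*(-10) = -1/3 - 10/9 = -13/9)
q(a, t) = t/5 (q(a, t) = t*(1/5) = t/5)
59*A(12) + q(-6, 3) = 59*(-13/9) + (1/5)*3 = -767/9 + 3/5 = -3808/45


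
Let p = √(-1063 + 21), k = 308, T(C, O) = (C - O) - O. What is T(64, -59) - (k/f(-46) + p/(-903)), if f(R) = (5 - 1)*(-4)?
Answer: 805/4 + I*√1042/903 ≈ 201.25 + 0.035748*I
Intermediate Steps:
T(C, O) = C - 2*O
p = I*√1042 (p = √(-1042) = I*√1042 ≈ 32.28*I)
f(R) = -16 (f(R) = 4*(-4) = -16)
T(64, -59) - (k/f(-46) + p/(-903)) = (64 - 2*(-59)) - (308/(-16) + (I*√1042)/(-903)) = (64 + 118) - (308*(-1/16) + (I*√1042)*(-1/903)) = 182 - (-77/4 - I*√1042/903) = 182 + (77/4 + I*√1042/903) = 805/4 + I*√1042/903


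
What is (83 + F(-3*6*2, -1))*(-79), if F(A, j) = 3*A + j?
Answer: 2054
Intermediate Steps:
F(A, j) = j + 3*A
(83 + F(-3*6*2, -1))*(-79) = (83 + (-1 + 3*(-3*6*2)))*(-79) = (83 + (-1 + 3*(-18*2)))*(-79) = (83 + (-1 + 3*(-36)))*(-79) = (83 + (-1 - 108))*(-79) = (83 - 109)*(-79) = -26*(-79) = 2054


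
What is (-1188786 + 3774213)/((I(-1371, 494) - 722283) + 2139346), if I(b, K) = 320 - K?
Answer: 2585427/1416889 ≈ 1.8247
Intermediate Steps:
(-1188786 + 3774213)/((I(-1371, 494) - 722283) + 2139346) = (-1188786 + 3774213)/(((320 - 1*494) - 722283) + 2139346) = 2585427/(((320 - 494) - 722283) + 2139346) = 2585427/((-174 - 722283) + 2139346) = 2585427/(-722457 + 2139346) = 2585427/1416889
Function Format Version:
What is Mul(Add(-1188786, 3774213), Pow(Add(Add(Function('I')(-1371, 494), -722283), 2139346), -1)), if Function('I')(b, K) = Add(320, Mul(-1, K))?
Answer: Rational(2585427, 1416889) ≈ 1.8247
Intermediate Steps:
Mul(Add(-1188786, 3774213), Pow(Add(Add(Function('I')(-1371, 494), -722283), 2139346), -1)) = Mul(Add(-1188786, 3774213), Pow(Add(Add(Add(320, Mul(-1, 494)), -722283), 2139346), -1)) = Mul(2585427, Pow(Add(Add(Add(320, -494), -722283), 2139346), -1)) = Mul(2585427, Pow(Add(Add(-174, -722283), 2139346), -1)) = Mul(2585427, Pow(Add(-722457, 2139346), -1)) = Mul(2585427, Pow(1416889, -1)) = Mul(2585427, Rational(1, 1416889)) = Rational(2585427, 1416889)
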